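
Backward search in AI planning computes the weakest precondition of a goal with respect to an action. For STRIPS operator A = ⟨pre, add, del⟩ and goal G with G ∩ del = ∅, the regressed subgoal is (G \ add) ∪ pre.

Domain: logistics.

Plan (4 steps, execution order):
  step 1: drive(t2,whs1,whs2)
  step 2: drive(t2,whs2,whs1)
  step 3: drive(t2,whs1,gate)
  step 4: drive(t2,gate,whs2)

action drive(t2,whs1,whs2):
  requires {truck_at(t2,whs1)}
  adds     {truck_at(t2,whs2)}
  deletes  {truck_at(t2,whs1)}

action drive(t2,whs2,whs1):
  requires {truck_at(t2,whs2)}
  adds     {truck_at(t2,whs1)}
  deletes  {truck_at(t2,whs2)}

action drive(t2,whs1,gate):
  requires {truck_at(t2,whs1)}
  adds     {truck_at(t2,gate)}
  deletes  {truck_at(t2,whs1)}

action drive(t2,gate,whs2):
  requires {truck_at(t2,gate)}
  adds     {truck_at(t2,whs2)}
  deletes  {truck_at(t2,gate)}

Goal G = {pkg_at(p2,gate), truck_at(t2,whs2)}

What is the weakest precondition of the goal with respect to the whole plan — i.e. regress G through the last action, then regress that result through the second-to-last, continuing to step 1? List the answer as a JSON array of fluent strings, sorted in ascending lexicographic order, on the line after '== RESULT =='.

Work backward from the goal:
  through step 4 (drive(t2,gate,whs2)): drop {truck_at(t2,whs2)}, keep {pkg_at(p2,gate)}, require {truck_at(t2,gate)}
    → {pkg_at(p2,gate), truck_at(t2,gate)}
  through step 3 (drive(t2,whs1,gate)): drop {truck_at(t2,gate)}, keep {pkg_at(p2,gate)}, require {truck_at(t2,whs1)}
    → {pkg_at(p2,gate), truck_at(t2,whs1)}
  through step 2 (drive(t2,whs2,whs1)): drop {truck_at(t2,whs1)}, keep {pkg_at(p2,gate)}, require {truck_at(t2,whs2)}
    → {pkg_at(p2,gate), truck_at(t2,whs2)}
  through step 1 (drive(t2,whs1,whs2)): drop {truck_at(t2,whs2)}, keep {pkg_at(p2,gate)}, require {truck_at(t2,whs1)}
    → {pkg_at(p2,gate), truck_at(t2,whs1)}

== RESULT ==
["pkg_at(p2,gate)", "truck_at(t2,whs1)"]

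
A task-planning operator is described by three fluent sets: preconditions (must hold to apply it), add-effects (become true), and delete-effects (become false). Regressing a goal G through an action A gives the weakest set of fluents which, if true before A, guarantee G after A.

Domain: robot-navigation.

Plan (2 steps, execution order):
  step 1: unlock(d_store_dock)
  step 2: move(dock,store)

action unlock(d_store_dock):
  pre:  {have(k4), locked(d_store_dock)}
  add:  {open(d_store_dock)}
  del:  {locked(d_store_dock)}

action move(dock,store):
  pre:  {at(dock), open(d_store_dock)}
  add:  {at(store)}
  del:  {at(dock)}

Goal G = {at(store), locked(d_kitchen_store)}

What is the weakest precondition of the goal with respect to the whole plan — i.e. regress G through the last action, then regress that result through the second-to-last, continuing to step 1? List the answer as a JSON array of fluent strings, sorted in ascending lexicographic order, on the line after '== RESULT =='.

Work backward from the goal:
  through step 2 (move(dock,store)): drop {at(store)}, keep {locked(d_kitchen_store)}, require {at(dock), open(d_store_dock)}
    → {at(dock), locked(d_kitchen_store), open(d_store_dock)}
  through step 1 (unlock(d_store_dock)): drop {open(d_store_dock)}, keep {at(dock), locked(d_kitchen_store)}, require {have(k4), locked(d_store_dock)}
    → {at(dock), have(k4), locked(d_kitchen_store), locked(d_store_dock)}

== RESULT ==
["at(dock)", "have(k4)", "locked(d_kitchen_store)", "locked(d_store_dock)"]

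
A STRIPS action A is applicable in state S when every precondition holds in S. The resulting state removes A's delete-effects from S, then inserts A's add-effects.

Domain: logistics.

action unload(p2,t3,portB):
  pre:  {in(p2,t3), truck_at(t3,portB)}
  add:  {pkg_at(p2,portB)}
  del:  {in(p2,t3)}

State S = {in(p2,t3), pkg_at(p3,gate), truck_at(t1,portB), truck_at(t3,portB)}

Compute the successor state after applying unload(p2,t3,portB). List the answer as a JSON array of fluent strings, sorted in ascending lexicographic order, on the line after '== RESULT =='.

Progress:
  pre ⊆ S: {in(p2,t3), truck_at(t3,portB)} ⊆ S  — applicable
  S \ del = {pkg_at(p3,gate), truck_at(t1,portB), truck_at(t3,portB)}
  ∪ add   = {pkg_at(p2,portB), pkg_at(p3,gate), truck_at(t1,portB), truck_at(t3,portB)}

== RESULT ==
["pkg_at(p2,portB)", "pkg_at(p3,gate)", "truck_at(t1,portB)", "truck_at(t3,portB)"]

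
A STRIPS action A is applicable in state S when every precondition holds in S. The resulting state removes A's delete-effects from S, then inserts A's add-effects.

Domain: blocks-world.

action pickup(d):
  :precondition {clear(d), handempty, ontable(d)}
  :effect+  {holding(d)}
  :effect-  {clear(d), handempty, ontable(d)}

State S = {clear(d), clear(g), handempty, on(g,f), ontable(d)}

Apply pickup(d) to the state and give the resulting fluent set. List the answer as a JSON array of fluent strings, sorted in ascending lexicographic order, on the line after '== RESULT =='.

Progress:
  pre ⊆ S: {clear(d), handempty, ontable(d)} ⊆ S  — applicable
  S \ del = {clear(g), on(g,f)}
  ∪ add   = {clear(g), holding(d), on(g,f)}

== RESULT ==
["clear(g)", "holding(d)", "on(g,f)"]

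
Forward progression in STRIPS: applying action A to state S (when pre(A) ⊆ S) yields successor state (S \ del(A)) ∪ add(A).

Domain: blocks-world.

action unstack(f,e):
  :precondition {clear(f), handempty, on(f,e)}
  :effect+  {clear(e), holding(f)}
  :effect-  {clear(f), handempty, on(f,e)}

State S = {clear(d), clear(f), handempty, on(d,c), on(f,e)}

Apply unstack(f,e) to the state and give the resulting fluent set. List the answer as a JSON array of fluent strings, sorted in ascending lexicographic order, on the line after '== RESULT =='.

Compute (S \ del) ∪ add:
  pre ⊆ S: {clear(f), handempty, on(f,e)} ⊆ S  — applicable
  S \ del = {clear(d), on(d,c)}
  ∪ add   = {clear(d), clear(e), holding(f), on(d,c)}

== RESULT ==
["clear(d)", "clear(e)", "holding(f)", "on(d,c)"]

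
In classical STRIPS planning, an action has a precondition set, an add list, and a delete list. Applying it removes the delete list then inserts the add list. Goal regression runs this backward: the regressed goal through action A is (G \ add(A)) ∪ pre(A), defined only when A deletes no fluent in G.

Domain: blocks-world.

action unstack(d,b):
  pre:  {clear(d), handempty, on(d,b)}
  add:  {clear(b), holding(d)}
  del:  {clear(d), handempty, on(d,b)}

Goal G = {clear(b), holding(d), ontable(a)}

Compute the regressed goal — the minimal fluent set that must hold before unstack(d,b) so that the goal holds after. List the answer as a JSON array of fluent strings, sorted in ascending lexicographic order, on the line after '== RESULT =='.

Regress:
  G ∩ del = {}  (empty — regression defined)
  G \ add = {clear(b), holding(d), ontable(a)} \ {clear(b), holding(d)} = {ontable(a)}
  ∪ pre   = {ontable(a)} ∪ {clear(d), handempty, on(d,b)}
          = {clear(d), handempty, on(d,b), ontable(a)}

== RESULT ==
["clear(d)", "handempty", "on(d,b)", "ontable(a)"]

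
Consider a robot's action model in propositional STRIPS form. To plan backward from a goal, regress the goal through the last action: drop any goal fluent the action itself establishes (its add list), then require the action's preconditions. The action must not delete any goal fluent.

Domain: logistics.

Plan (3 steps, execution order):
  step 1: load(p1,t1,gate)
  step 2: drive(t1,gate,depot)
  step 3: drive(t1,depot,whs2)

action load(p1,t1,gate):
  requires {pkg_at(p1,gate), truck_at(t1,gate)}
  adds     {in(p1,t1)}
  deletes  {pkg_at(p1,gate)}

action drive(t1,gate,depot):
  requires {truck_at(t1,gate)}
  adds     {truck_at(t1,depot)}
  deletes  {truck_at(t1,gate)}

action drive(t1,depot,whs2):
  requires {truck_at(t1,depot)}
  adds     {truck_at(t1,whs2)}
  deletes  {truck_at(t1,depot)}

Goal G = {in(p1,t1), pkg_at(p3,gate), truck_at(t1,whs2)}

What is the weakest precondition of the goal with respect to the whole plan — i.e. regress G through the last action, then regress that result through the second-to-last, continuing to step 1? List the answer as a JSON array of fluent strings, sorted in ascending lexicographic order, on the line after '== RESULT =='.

Regress step by step:
  through step 3 (drive(t1,depot,whs2)): drop {truck_at(t1,whs2)}, keep {in(p1,t1), pkg_at(p3,gate)}, require {truck_at(t1,depot)}
    → {in(p1,t1), pkg_at(p3,gate), truck_at(t1,depot)}
  through step 2 (drive(t1,gate,depot)): drop {truck_at(t1,depot)}, keep {in(p1,t1), pkg_at(p3,gate)}, require {truck_at(t1,gate)}
    → {in(p1,t1), pkg_at(p3,gate), truck_at(t1,gate)}
  through step 1 (load(p1,t1,gate)): drop {in(p1,t1)}, keep {pkg_at(p3,gate), truck_at(t1,gate)}, require {pkg_at(p1,gate), truck_at(t1,gate)}
    → {pkg_at(p1,gate), pkg_at(p3,gate), truck_at(t1,gate)}

== RESULT ==
["pkg_at(p1,gate)", "pkg_at(p3,gate)", "truck_at(t1,gate)"]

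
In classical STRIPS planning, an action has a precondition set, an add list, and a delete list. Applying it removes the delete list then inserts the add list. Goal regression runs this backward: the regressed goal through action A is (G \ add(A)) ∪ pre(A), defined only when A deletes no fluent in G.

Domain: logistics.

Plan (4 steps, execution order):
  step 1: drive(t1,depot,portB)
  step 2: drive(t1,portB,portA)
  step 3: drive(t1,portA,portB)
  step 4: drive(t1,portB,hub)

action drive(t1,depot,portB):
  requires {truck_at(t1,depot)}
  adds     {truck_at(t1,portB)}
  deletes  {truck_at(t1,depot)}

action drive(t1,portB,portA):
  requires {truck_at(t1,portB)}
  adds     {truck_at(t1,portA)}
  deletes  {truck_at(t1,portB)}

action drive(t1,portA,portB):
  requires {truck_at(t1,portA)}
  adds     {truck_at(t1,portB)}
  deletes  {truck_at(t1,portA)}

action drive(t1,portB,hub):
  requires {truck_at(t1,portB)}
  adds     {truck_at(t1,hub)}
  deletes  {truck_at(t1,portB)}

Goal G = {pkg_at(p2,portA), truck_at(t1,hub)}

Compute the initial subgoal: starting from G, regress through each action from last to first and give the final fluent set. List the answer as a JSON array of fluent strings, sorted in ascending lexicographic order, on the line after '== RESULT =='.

Work backward from the goal:
  through step 4 (drive(t1,portB,hub)): drop {truck_at(t1,hub)}, keep {pkg_at(p2,portA)}, require {truck_at(t1,portB)}
    → {pkg_at(p2,portA), truck_at(t1,portB)}
  through step 3 (drive(t1,portA,portB)): drop {truck_at(t1,portB)}, keep {pkg_at(p2,portA)}, require {truck_at(t1,portA)}
    → {pkg_at(p2,portA), truck_at(t1,portA)}
  through step 2 (drive(t1,portB,portA)): drop {truck_at(t1,portA)}, keep {pkg_at(p2,portA)}, require {truck_at(t1,portB)}
    → {pkg_at(p2,portA), truck_at(t1,portB)}
  through step 1 (drive(t1,depot,portB)): drop {truck_at(t1,portB)}, keep {pkg_at(p2,portA)}, require {truck_at(t1,depot)}
    → {pkg_at(p2,portA), truck_at(t1,depot)}

== RESULT ==
["pkg_at(p2,portA)", "truck_at(t1,depot)"]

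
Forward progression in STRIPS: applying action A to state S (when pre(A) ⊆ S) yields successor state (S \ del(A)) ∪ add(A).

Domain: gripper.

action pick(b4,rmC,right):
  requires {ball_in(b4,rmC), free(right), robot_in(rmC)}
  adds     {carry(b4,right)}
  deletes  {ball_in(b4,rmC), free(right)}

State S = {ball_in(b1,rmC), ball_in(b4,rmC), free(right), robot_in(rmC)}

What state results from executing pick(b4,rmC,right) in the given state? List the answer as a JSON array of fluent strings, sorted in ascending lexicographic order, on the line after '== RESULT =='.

Progress:
  pre ⊆ S: {ball_in(b4,rmC), free(right), robot_in(rmC)} ⊆ S  — applicable
  S \ del = {ball_in(b1,rmC), robot_in(rmC)}
  ∪ add   = {ball_in(b1,rmC), carry(b4,right), robot_in(rmC)}

== RESULT ==
["ball_in(b1,rmC)", "carry(b4,right)", "robot_in(rmC)"]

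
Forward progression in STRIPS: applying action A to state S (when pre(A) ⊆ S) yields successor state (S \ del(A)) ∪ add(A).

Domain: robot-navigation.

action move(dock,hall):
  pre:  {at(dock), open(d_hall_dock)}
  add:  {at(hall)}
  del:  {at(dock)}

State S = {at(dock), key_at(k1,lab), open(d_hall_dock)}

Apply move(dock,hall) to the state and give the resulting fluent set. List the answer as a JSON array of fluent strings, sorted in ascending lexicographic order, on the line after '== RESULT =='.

Progress:
  pre ⊆ S: {at(dock), open(d_hall_dock)} ⊆ S  — applicable
  S \ del = {key_at(k1,lab), open(d_hall_dock)}
  ∪ add   = {at(hall), key_at(k1,lab), open(d_hall_dock)}

== RESULT ==
["at(hall)", "key_at(k1,lab)", "open(d_hall_dock)"]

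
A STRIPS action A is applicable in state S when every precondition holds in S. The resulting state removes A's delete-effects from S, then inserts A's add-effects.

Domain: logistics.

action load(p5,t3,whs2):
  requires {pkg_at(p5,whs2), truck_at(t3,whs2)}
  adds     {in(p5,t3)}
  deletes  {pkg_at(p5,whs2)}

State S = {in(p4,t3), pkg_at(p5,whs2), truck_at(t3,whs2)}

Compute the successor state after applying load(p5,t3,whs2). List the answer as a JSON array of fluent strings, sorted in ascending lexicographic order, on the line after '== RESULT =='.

Compute (S \ del) ∪ add:
  pre ⊆ S: {pkg_at(p5,whs2), truck_at(t3,whs2)} ⊆ S  — applicable
  S \ del = {in(p4,t3), truck_at(t3,whs2)}
  ∪ add   = {in(p4,t3), in(p5,t3), truck_at(t3,whs2)}

== RESULT ==
["in(p4,t3)", "in(p5,t3)", "truck_at(t3,whs2)"]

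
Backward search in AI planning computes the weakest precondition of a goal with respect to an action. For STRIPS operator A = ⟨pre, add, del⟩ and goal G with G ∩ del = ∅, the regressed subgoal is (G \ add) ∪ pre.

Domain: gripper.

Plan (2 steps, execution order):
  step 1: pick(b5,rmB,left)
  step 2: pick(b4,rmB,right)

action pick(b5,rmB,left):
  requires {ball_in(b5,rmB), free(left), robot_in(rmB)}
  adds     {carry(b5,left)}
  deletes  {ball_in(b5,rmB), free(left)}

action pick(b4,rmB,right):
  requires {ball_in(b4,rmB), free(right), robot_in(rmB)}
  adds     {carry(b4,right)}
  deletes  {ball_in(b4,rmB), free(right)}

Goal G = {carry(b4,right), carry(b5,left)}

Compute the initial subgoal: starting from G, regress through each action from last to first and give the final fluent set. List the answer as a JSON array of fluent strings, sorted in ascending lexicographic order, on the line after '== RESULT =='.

Regress step by step:
  through step 2 (pick(b4,rmB,right)): drop {carry(b4,right)}, keep {carry(b5,left)}, require {ball_in(b4,rmB), free(right), robot_in(rmB)}
    → {ball_in(b4,rmB), carry(b5,left), free(right), robot_in(rmB)}
  through step 1 (pick(b5,rmB,left)): drop {carry(b5,left)}, keep {ball_in(b4,rmB), free(right), robot_in(rmB)}, require {ball_in(b5,rmB), free(left), robot_in(rmB)}
    → {ball_in(b4,rmB), ball_in(b5,rmB), free(left), free(right), robot_in(rmB)}

== RESULT ==
["ball_in(b4,rmB)", "ball_in(b5,rmB)", "free(left)", "free(right)", "robot_in(rmB)"]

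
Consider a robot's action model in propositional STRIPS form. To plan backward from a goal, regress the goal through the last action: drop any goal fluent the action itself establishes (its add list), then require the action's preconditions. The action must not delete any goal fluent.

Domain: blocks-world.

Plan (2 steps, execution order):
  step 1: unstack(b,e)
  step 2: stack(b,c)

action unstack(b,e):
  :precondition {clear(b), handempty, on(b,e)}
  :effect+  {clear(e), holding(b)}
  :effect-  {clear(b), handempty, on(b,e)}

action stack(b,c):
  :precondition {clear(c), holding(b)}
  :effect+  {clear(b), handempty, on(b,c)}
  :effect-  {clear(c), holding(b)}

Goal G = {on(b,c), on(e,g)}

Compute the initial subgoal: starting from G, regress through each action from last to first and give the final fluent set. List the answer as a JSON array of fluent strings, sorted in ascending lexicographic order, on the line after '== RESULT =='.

Work backward from the goal:
  through step 2 (stack(b,c)): drop {on(b,c)}, keep {on(e,g)}, require {clear(c), holding(b)}
    → {clear(c), holding(b), on(e,g)}
  through step 1 (unstack(b,e)): drop {holding(b)}, keep {clear(c), on(e,g)}, require {clear(b), handempty, on(b,e)}
    → {clear(b), clear(c), handempty, on(b,e), on(e,g)}

== RESULT ==
["clear(b)", "clear(c)", "handempty", "on(b,e)", "on(e,g)"]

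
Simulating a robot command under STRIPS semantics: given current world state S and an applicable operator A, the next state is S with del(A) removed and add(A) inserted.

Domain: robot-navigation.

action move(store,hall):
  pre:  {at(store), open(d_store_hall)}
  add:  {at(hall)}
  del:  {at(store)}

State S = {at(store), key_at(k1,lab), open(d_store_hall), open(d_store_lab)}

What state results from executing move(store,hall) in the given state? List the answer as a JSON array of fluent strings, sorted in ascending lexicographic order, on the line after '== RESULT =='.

Compute (S \ del) ∪ add:
  pre ⊆ S: {at(store), open(d_store_hall)} ⊆ S  — applicable
  S \ del = {key_at(k1,lab), open(d_store_hall), open(d_store_lab)}
  ∪ add   = {at(hall), key_at(k1,lab), open(d_store_hall), open(d_store_lab)}

== RESULT ==
["at(hall)", "key_at(k1,lab)", "open(d_store_hall)", "open(d_store_lab)"]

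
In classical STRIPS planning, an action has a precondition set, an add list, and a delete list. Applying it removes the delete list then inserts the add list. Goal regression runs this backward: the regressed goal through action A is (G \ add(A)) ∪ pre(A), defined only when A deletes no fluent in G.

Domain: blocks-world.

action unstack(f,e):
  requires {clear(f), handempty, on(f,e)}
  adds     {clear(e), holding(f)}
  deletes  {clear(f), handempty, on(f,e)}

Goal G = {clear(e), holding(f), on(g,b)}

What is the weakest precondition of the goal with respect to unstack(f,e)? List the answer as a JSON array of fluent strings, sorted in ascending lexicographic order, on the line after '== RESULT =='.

Regress:
  G ∩ del = {}  (empty — regression defined)
  G \ add = {clear(e), holding(f), on(g,b)} \ {clear(e), holding(f)} = {on(g,b)}
  ∪ pre   = {on(g,b)} ∪ {clear(f), handempty, on(f,e)}
          = {clear(f), handempty, on(f,e), on(g,b)}

== RESULT ==
["clear(f)", "handempty", "on(f,e)", "on(g,b)"]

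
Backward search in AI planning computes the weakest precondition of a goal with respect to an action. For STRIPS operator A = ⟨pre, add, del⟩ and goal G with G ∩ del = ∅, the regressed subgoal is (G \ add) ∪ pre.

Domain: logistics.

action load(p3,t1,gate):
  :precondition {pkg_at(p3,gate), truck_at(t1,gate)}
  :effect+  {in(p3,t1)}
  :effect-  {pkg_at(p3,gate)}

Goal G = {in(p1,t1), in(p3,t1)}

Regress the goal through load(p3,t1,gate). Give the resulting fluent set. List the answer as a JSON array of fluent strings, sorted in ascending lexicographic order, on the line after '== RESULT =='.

Regress:
  G ∩ del = {}  (empty — regression defined)
  G \ add = {in(p1,t1), in(p3,t1)} \ {in(p3,t1)} = {in(p1,t1)}
  ∪ pre   = {in(p1,t1)} ∪ {pkg_at(p3,gate), truck_at(t1,gate)}
          = {in(p1,t1), pkg_at(p3,gate), truck_at(t1,gate)}

== RESULT ==
["in(p1,t1)", "pkg_at(p3,gate)", "truck_at(t1,gate)"]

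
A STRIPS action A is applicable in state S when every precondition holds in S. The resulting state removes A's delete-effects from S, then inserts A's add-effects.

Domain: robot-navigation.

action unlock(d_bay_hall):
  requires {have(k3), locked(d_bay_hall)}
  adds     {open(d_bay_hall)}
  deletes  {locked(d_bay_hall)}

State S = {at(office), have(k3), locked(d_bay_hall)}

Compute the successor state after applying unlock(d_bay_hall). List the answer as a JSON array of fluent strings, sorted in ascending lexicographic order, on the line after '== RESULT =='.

Progress:
  pre ⊆ S: {have(k3), locked(d_bay_hall)} ⊆ S  — applicable
  S \ del = {at(office), have(k3)}
  ∪ add   = {at(office), have(k3), open(d_bay_hall)}

== RESULT ==
["at(office)", "have(k3)", "open(d_bay_hall)"]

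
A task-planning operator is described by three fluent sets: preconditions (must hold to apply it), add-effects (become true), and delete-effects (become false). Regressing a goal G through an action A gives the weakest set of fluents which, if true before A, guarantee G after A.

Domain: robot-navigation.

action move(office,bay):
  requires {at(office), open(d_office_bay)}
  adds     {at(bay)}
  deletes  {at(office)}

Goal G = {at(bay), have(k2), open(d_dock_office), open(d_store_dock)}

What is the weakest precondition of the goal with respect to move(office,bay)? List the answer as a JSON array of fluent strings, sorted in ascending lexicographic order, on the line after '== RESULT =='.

Compute (G \ add) ∪ pre:
  G ∩ del = {}  (empty — regression defined)
  G \ add = {at(bay), have(k2), open(d_dock_office), open(d_store_dock)} \ {at(bay)} = {have(k2), open(d_dock_office), open(d_store_dock)}
  ∪ pre   = {have(k2), open(d_dock_office), open(d_store_dock)} ∪ {at(office), open(d_office_bay)}
          = {at(office), have(k2), open(d_dock_office), open(d_office_bay), open(d_store_dock)}

== RESULT ==
["at(office)", "have(k2)", "open(d_dock_office)", "open(d_office_bay)", "open(d_store_dock)"]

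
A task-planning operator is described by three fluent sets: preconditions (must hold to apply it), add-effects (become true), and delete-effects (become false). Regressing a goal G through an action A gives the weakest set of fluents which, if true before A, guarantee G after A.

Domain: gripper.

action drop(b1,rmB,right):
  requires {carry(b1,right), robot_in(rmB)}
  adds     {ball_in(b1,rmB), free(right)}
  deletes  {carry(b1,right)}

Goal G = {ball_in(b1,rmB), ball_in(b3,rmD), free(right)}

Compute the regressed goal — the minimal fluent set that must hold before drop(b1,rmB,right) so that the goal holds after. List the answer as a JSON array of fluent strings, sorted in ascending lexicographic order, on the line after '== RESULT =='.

Regress:
  G ∩ del = {}  (empty — regression defined)
  G \ add = {ball_in(b1,rmB), ball_in(b3,rmD), free(right)} \ {ball_in(b1,rmB), free(right)} = {ball_in(b3,rmD)}
  ∪ pre   = {ball_in(b3,rmD)} ∪ {carry(b1,right), robot_in(rmB)}
          = {ball_in(b3,rmD), carry(b1,right), robot_in(rmB)}

== RESULT ==
["ball_in(b3,rmD)", "carry(b1,right)", "robot_in(rmB)"]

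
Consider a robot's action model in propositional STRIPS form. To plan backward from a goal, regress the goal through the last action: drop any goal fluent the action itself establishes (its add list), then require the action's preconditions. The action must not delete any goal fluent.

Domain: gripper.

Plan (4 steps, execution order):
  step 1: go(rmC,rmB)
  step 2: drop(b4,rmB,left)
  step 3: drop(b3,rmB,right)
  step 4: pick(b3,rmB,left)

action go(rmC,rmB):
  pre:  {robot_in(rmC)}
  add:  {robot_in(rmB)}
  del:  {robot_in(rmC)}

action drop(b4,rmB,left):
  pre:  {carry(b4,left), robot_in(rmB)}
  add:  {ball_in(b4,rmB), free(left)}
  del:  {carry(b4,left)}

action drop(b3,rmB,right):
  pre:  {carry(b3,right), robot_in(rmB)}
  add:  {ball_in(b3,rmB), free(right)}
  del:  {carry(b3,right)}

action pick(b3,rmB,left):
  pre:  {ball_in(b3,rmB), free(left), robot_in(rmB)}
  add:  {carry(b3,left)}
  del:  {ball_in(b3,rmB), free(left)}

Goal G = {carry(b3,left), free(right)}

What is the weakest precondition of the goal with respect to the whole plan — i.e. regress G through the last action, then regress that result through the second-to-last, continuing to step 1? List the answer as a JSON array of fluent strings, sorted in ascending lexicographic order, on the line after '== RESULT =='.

Regress step by step:
  through step 4 (pick(b3,rmB,left)): drop {carry(b3,left)}, keep {free(right)}, require {ball_in(b3,rmB), free(left), robot_in(rmB)}
    → {ball_in(b3,rmB), free(left), free(right), robot_in(rmB)}
  through step 3 (drop(b3,rmB,right)): drop {ball_in(b3,rmB), free(right)}, keep {free(left), robot_in(rmB)}, require {carry(b3,right), robot_in(rmB)}
    → {carry(b3,right), free(left), robot_in(rmB)}
  through step 2 (drop(b4,rmB,left)): drop {free(left)}, keep {carry(b3,right), robot_in(rmB)}, require {carry(b4,left), robot_in(rmB)}
    → {carry(b3,right), carry(b4,left), robot_in(rmB)}
  through step 1 (go(rmC,rmB)): drop {robot_in(rmB)}, keep {carry(b3,right), carry(b4,left)}, require {robot_in(rmC)}
    → {carry(b3,right), carry(b4,left), robot_in(rmC)}

== RESULT ==
["carry(b3,right)", "carry(b4,left)", "robot_in(rmC)"]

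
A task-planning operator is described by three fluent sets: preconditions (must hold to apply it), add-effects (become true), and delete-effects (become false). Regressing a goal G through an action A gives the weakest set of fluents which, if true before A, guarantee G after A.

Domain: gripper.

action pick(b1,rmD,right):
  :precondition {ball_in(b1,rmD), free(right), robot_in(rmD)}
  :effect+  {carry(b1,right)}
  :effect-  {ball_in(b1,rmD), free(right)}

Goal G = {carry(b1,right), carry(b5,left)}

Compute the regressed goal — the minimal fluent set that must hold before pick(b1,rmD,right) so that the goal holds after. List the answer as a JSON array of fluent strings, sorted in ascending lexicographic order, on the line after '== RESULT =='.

Regress:
  G ∩ del = {}  (empty — regression defined)
  G \ add = {carry(b1,right), carry(b5,left)} \ {carry(b1,right)} = {carry(b5,left)}
  ∪ pre   = {carry(b5,left)} ∪ {ball_in(b1,rmD), free(right), robot_in(rmD)}
          = {ball_in(b1,rmD), carry(b5,left), free(right), robot_in(rmD)}

== RESULT ==
["ball_in(b1,rmD)", "carry(b5,left)", "free(right)", "robot_in(rmD)"]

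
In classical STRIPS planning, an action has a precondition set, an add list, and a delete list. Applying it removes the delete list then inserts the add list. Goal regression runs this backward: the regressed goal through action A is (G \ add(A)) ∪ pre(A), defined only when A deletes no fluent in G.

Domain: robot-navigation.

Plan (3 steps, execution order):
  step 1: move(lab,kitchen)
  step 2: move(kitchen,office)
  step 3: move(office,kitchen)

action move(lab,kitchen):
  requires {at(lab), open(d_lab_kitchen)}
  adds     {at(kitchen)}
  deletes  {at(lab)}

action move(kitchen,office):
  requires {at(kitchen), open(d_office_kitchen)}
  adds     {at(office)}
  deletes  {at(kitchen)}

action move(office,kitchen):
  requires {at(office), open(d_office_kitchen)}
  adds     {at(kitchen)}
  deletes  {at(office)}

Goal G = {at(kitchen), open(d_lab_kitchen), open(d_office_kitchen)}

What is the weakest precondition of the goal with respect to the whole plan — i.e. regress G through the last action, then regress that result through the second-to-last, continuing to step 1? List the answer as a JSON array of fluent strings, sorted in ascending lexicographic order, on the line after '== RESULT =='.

Regress step by step:
  through step 3 (move(office,kitchen)): drop {at(kitchen)}, keep {open(d_lab_kitchen), open(d_office_kitchen)}, require {at(office), open(d_office_kitchen)}
    → {at(office), open(d_lab_kitchen), open(d_office_kitchen)}
  through step 2 (move(kitchen,office)): drop {at(office)}, keep {open(d_lab_kitchen), open(d_office_kitchen)}, require {at(kitchen), open(d_office_kitchen)}
    → {at(kitchen), open(d_lab_kitchen), open(d_office_kitchen)}
  through step 1 (move(lab,kitchen)): drop {at(kitchen)}, keep {open(d_lab_kitchen), open(d_office_kitchen)}, require {at(lab), open(d_lab_kitchen)}
    → {at(lab), open(d_lab_kitchen), open(d_office_kitchen)}

== RESULT ==
["at(lab)", "open(d_lab_kitchen)", "open(d_office_kitchen)"]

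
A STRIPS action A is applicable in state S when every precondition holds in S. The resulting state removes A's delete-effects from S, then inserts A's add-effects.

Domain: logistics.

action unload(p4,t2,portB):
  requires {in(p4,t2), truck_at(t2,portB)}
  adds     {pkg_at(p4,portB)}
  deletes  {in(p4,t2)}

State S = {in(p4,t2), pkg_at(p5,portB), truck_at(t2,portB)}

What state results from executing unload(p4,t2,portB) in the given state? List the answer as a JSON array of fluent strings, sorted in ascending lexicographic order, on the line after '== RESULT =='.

Progress:
  pre ⊆ S: {in(p4,t2), truck_at(t2,portB)} ⊆ S  — applicable
  S \ del = {pkg_at(p5,portB), truck_at(t2,portB)}
  ∪ add   = {pkg_at(p4,portB), pkg_at(p5,portB), truck_at(t2,portB)}

== RESULT ==
["pkg_at(p4,portB)", "pkg_at(p5,portB)", "truck_at(t2,portB)"]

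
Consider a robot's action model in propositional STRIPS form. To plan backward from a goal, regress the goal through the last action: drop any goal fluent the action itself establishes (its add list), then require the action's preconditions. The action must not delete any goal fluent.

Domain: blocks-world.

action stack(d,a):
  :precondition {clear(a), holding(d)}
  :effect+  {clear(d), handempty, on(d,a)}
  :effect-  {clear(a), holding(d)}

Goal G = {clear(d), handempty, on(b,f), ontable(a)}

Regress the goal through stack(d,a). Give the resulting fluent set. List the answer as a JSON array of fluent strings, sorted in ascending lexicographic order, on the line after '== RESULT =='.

Regress:
  G ∩ del = {}  (empty — regression defined)
  G \ add = {clear(d), handempty, on(b,f), ontable(a)} \ {clear(d), handempty, on(d,a)} = {on(b,f), ontable(a)}
  ∪ pre   = {on(b,f), ontable(a)} ∪ {clear(a), holding(d)}
          = {clear(a), holding(d), on(b,f), ontable(a)}

== RESULT ==
["clear(a)", "holding(d)", "on(b,f)", "ontable(a)"]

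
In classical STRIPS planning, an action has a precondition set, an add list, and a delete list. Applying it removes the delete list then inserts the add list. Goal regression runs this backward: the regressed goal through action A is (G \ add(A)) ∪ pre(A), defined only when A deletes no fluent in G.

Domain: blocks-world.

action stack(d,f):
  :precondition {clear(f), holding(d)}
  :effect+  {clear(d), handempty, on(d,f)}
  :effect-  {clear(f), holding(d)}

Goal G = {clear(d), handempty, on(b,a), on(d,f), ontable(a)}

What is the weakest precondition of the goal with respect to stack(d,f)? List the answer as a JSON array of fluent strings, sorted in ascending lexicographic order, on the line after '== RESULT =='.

Compute (G \ add) ∪ pre:
  G ∩ del = {}  (empty — regression defined)
  G \ add = {clear(d), handempty, on(b,a), on(d,f), ontable(a)} \ {clear(d), handempty, on(d,f)} = {on(b,a), ontable(a)}
  ∪ pre   = {on(b,a), ontable(a)} ∪ {clear(f), holding(d)}
          = {clear(f), holding(d), on(b,a), ontable(a)}

== RESULT ==
["clear(f)", "holding(d)", "on(b,a)", "ontable(a)"]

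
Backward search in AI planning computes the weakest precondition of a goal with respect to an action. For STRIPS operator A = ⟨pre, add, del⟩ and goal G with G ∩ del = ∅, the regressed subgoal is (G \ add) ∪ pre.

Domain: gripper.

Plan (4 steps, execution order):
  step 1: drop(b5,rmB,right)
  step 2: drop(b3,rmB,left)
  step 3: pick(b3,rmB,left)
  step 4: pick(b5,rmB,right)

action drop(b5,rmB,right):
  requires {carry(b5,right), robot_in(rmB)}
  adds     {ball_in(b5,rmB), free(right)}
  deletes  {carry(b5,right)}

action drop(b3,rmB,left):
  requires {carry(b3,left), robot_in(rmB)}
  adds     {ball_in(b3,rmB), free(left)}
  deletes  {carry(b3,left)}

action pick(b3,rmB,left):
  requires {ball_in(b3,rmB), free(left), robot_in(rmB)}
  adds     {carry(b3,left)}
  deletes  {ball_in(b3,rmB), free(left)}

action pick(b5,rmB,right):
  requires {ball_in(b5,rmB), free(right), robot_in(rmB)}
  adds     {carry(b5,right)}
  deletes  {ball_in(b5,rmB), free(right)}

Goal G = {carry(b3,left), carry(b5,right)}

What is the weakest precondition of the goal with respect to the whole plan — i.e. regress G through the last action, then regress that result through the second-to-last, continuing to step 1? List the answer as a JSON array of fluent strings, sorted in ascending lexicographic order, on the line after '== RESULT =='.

Work backward from the goal:
  through step 4 (pick(b5,rmB,right)): drop {carry(b5,right)}, keep {carry(b3,left)}, require {ball_in(b5,rmB), free(right), robot_in(rmB)}
    → {ball_in(b5,rmB), carry(b3,left), free(right), robot_in(rmB)}
  through step 3 (pick(b3,rmB,left)): drop {carry(b3,left)}, keep {ball_in(b5,rmB), free(right), robot_in(rmB)}, require {ball_in(b3,rmB), free(left), robot_in(rmB)}
    → {ball_in(b3,rmB), ball_in(b5,rmB), free(left), free(right), robot_in(rmB)}
  through step 2 (drop(b3,rmB,left)): drop {ball_in(b3,rmB), free(left)}, keep {ball_in(b5,rmB), free(right), robot_in(rmB)}, require {carry(b3,left), robot_in(rmB)}
    → {ball_in(b5,rmB), carry(b3,left), free(right), robot_in(rmB)}
  through step 1 (drop(b5,rmB,right)): drop {ball_in(b5,rmB), free(right)}, keep {carry(b3,left), robot_in(rmB)}, require {carry(b5,right), robot_in(rmB)}
    → {carry(b3,left), carry(b5,right), robot_in(rmB)}

== RESULT ==
["carry(b3,left)", "carry(b5,right)", "robot_in(rmB)"]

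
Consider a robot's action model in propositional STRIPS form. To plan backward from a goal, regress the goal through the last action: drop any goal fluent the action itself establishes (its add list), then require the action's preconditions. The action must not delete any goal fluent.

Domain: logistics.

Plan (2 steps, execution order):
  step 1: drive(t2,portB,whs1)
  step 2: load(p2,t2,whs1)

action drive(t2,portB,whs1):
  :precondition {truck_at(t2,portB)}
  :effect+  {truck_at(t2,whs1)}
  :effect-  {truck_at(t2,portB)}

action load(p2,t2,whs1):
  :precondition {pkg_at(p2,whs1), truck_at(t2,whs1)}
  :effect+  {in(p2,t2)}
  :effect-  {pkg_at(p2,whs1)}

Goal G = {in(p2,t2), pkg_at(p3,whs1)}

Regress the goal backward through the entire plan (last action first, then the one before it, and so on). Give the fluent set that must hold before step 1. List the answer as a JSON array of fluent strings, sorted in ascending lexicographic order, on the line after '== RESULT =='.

Work backward from the goal:
  through step 2 (load(p2,t2,whs1)): drop {in(p2,t2)}, keep {pkg_at(p3,whs1)}, require {pkg_at(p2,whs1), truck_at(t2,whs1)}
    → {pkg_at(p2,whs1), pkg_at(p3,whs1), truck_at(t2,whs1)}
  through step 1 (drive(t2,portB,whs1)): drop {truck_at(t2,whs1)}, keep {pkg_at(p2,whs1), pkg_at(p3,whs1)}, require {truck_at(t2,portB)}
    → {pkg_at(p2,whs1), pkg_at(p3,whs1), truck_at(t2,portB)}

== RESULT ==
["pkg_at(p2,whs1)", "pkg_at(p3,whs1)", "truck_at(t2,portB)"]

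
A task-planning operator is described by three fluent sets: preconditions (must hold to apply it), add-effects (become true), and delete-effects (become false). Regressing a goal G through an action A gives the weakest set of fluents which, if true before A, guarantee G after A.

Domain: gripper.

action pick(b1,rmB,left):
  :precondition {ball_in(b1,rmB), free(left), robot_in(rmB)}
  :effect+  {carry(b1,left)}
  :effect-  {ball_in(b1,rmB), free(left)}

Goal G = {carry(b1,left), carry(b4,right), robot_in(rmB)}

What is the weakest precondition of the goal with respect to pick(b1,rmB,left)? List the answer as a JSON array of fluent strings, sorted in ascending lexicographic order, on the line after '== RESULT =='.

Regress:
  G ∩ del = {}  (empty — regression defined)
  G \ add = {carry(b1,left), carry(b4,right), robot_in(rmB)} \ {carry(b1,left)} = {carry(b4,right), robot_in(rmB)}
  ∪ pre   = {carry(b4,right), robot_in(rmB)} ∪ {ball_in(b1,rmB), free(left), robot_in(rmB)}
          = {ball_in(b1,rmB), carry(b4,right), free(left), robot_in(rmB)}

== RESULT ==
["ball_in(b1,rmB)", "carry(b4,right)", "free(left)", "robot_in(rmB)"]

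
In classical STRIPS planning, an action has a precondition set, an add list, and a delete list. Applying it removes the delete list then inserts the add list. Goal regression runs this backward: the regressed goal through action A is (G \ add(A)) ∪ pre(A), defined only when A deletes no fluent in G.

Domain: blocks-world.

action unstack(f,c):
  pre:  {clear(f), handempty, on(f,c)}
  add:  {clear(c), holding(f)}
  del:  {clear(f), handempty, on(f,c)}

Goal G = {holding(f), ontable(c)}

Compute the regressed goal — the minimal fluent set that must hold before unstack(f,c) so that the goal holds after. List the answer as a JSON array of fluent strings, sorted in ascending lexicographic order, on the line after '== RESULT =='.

Regress:
  G ∩ del = {}  (empty — regression defined)
  G \ add = {holding(f), ontable(c)} \ {clear(c), holding(f)} = {ontable(c)}
  ∪ pre   = {ontable(c)} ∪ {clear(f), handempty, on(f,c)}
          = {clear(f), handempty, on(f,c), ontable(c)}

== RESULT ==
["clear(f)", "handempty", "on(f,c)", "ontable(c)"]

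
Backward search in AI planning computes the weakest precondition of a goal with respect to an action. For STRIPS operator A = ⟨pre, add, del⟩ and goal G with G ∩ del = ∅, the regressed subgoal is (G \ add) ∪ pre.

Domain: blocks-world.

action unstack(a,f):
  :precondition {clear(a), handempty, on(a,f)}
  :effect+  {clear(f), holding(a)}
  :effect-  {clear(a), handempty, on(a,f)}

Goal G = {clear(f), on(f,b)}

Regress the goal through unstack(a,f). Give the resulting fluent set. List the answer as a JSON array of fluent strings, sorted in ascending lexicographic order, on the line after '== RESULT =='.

Compute (G \ add) ∪ pre:
  G ∩ del = {}  (empty — regression defined)
  G \ add = {clear(f), on(f,b)} \ {clear(f), holding(a)} = {on(f,b)}
  ∪ pre   = {on(f,b)} ∪ {clear(a), handempty, on(a,f)}
          = {clear(a), handempty, on(a,f), on(f,b)}

== RESULT ==
["clear(a)", "handempty", "on(a,f)", "on(f,b)"]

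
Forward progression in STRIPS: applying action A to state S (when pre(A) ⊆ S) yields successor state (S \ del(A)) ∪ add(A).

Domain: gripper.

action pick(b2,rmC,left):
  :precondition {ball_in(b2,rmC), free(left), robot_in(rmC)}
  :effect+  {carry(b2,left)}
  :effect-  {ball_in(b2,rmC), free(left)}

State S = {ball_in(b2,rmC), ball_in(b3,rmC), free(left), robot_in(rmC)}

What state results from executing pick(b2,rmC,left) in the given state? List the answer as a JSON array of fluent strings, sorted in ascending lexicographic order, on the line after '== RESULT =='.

Progress:
  pre ⊆ S: {ball_in(b2,rmC), free(left), robot_in(rmC)} ⊆ S  — applicable
  S \ del = {ball_in(b3,rmC), robot_in(rmC)}
  ∪ add   = {ball_in(b3,rmC), carry(b2,left), robot_in(rmC)}

== RESULT ==
["ball_in(b3,rmC)", "carry(b2,left)", "robot_in(rmC)"]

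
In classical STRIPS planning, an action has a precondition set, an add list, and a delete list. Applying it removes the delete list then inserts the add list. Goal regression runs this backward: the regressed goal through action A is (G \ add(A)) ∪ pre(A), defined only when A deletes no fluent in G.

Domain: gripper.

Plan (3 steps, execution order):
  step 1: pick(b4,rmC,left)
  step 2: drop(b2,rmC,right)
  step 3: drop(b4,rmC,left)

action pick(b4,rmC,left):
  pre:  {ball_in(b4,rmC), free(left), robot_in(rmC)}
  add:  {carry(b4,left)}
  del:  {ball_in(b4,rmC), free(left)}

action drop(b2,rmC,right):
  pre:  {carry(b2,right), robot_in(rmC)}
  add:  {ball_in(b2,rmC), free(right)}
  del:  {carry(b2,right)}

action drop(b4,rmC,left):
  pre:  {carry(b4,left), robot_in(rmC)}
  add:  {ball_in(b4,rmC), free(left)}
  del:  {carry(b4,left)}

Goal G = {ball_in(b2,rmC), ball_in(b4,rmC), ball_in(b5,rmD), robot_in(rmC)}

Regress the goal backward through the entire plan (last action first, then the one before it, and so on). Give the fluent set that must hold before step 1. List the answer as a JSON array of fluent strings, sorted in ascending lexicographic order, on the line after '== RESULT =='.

Regress step by step:
  through step 3 (drop(b4,rmC,left)): drop {ball_in(b4,rmC)}, keep {ball_in(b2,rmC), ball_in(b5,rmD), robot_in(rmC)}, require {carry(b4,left), robot_in(rmC)}
    → {ball_in(b2,rmC), ball_in(b5,rmD), carry(b4,left), robot_in(rmC)}
  through step 2 (drop(b2,rmC,right)): drop {ball_in(b2,rmC)}, keep {ball_in(b5,rmD), carry(b4,left), robot_in(rmC)}, require {carry(b2,right), robot_in(rmC)}
    → {ball_in(b5,rmD), carry(b2,right), carry(b4,left), robot_in(rmC)}
  through step 1 (pick(b4,rmC,left)): drop {carry(b4,left)}, keep {ball_in(b5,rmD), carry(b2,right), robot_in(rmC)}, require {ball_in(b4,rmC), free(left), robot_in(rmC)}
    → {ball_in(b4,rmC), ball_in(b5,rmD), carry(b2,right), free(left), robot_in(rmC)}

== RESULT ==
["ball_in(b4,rmC)", "ball_in(b5,rmD)", "carry(b2,right)", "free(left)", "robot_in(rmC)"]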